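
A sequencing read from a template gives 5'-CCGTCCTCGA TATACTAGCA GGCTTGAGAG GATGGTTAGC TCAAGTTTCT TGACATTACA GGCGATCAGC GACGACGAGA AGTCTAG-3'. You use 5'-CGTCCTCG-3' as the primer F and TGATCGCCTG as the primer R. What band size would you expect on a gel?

Forward primer CGTCCTCG is found on the top strand at positions 2–9.
Taking the reverse complement of TGATCGCCTG gives CAGGCGATCA, found at positions 59–68 on the template; the primer anneals here to the top strand with its 3' end pointing upstream.
Product length = (reverse-primer end) − (forward-primer start) + 1 = 68 − 2 + 1 = 67 bp.

67 bp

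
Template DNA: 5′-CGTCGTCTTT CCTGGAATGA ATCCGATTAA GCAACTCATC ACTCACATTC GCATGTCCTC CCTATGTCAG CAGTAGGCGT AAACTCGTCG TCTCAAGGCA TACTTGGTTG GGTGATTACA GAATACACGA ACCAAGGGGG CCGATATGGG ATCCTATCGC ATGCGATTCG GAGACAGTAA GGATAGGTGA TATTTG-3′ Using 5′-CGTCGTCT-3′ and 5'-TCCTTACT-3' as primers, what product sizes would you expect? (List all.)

The forward primer CGTCGTCT matches the top strand at positions 1–8, 86–93.
The reverse primer's reverse complement is AGTAAGGA, matching at positions 176–183.
Each forward site pairs with the reverse site to give a product ending at position 183: sizes 183, 98 bp.

183 bp, 98 bp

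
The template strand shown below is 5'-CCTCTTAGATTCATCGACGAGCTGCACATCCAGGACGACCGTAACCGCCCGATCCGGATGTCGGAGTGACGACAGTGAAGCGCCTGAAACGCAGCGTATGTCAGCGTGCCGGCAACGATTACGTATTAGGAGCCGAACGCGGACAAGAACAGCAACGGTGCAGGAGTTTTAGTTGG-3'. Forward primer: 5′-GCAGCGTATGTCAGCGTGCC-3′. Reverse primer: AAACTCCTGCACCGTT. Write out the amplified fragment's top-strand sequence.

Forward primer GCAGCGTATGTCAGCGTGCC is found on the top strand at positions 91–110.
The reverse primer's reverse complement is AACGGTGCAGGAGTTT, which matches the template at positions 154–169.
The product is the template from position 91 through 169 (79 bp).

5'-GCAGCGTATGTCAGCGTGCCGGCAACGATTACGTATTAGGAGCCGAACGCGGACAAGAACAGCAACGGTGCAGGAGTTT-3'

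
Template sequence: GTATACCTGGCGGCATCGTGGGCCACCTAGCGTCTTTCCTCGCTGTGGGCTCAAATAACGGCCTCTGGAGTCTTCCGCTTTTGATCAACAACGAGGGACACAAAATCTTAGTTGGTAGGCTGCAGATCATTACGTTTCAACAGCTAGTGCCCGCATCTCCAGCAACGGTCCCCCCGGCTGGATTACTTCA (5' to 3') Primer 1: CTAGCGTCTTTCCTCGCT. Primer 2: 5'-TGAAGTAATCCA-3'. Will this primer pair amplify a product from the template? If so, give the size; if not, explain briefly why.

Primer 1 (CTAGCGTCTTTCCTCGCT) matches the top strand at positions 27–44; it acts as a forward primer.
Primer 2's reverse complement is TGGATTACTTCA, matching the top strand at positions 179–190; it acts as a reverse primer.
The 3' ends face each other across positions 27–190, giving a 164 bp product.

Yes — a 164 bp product.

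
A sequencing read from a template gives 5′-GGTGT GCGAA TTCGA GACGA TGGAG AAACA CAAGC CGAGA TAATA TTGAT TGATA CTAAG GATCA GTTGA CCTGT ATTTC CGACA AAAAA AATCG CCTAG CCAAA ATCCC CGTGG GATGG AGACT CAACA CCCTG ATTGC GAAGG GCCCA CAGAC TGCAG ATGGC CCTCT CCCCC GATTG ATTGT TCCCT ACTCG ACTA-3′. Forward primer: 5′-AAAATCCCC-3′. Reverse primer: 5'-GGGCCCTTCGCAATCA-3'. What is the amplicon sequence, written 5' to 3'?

5'-AAAATCCCCGTGGGATGGAGACTCAACACCCTGATTGCGAAGGGCCC-3'

Forward primer AAAATCCCC is found on the top strand at positions 103–111.
The reverse primer's reverse complement is TGATTGCGAAGGGCCC, which matches the template at positions 134–149.
The product is the template from position 103 through 149 (47 bp).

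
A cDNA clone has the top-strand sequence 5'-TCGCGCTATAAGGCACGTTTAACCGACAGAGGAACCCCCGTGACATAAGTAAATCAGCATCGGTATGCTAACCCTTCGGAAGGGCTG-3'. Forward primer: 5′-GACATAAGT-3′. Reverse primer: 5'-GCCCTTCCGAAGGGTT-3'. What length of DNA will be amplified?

44 bp

Forward primer GACATAAGT is found on the top strand at positions 42–50.
Reverse complement of the reverse primer: AACCCTTCGGAAGGGC. This occurs on the top strand at positions 70–85.
The product runs from position 42 to position 85, so its length is 85 − 42 + 1 = 44 bp.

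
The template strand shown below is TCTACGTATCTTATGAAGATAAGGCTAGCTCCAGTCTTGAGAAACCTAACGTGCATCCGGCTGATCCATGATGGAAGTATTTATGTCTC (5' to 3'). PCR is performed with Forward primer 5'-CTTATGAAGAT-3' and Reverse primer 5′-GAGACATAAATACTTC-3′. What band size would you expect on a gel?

Forward primer CTTATGAAGAT is found on the top strand at positions 10–20.
Taking the reverse complement of GAGACATAAATACTTC gives GAAGTATTTATGTCTC, found at positions 74–89 on the template; the primer anneals here to the top strand with its 3' end pointing upstream.
Product length = (reverse-primer end) − (forward-primer start) + 1 = 89 − 10 + 1 = 80 bp.

80 bp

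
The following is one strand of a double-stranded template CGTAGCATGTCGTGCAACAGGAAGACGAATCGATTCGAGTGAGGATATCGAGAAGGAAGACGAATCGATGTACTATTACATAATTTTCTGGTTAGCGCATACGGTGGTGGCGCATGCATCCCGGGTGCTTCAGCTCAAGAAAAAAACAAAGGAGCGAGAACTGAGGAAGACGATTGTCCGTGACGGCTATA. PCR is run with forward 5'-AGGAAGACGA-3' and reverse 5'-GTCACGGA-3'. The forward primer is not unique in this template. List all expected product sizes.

The forward primer AGGAAGACGA matches the top strand at positions 19–28, 54–63, 164–173.
The reverse primer's reverse complement is TCCGTGAC, matching at positions 177–184.
Each forward site pairs with the reverse site to give a product ending at position 184: sizes 166, 131, 21 bp.

166 bp, 131 bp, 21 bp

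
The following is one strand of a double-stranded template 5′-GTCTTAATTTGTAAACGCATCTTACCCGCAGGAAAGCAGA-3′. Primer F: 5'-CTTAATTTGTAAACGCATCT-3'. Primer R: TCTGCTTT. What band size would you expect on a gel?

Forward primer CTTAATTTGTAAACGCATCT is found on the top strand at positions 3–22.
The reverse primer's reverse complement is AAAGCAGA, which matches the template at positions 33–40.
The product runs from position 3 to position 40, so its length is 40 − 3 + 1 = 38 bp.

38 bp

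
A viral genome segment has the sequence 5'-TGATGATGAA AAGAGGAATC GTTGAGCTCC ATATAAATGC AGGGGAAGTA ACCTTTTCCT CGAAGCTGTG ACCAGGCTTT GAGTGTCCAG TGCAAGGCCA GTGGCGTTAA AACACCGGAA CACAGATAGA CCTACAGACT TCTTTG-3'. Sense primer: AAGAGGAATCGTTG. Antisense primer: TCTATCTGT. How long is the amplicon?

Forward primer AAGAGGAATCGTTG is found on the top strand at positions 11–24.
The reverse primer's reverse complement is ACAGATAGA, which matches the template at positions 122–130.
Product length = (reverse-primer end) − (forward-primer start) + 1 = 130 − 11 + 1 = 120 bp.

120 bp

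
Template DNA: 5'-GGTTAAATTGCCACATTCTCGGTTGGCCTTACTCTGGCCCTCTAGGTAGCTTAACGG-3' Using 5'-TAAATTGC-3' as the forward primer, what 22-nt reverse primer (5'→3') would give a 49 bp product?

The forward primer binds at positions 4–11, so a 49 bp product ends at position 4 + 49 − 1 = 52.
The reverse primer anneals to the top strand over positions 31–52, i.e. to ACTCTGGCCCTCTAGGTAGCTT.
Its sequence written 5'→3' is the reverse complement: AAGCTACCTAGAGGGCCAGAGT.

5'-AAGCTACCTAGAGGGCCAGAGT-3'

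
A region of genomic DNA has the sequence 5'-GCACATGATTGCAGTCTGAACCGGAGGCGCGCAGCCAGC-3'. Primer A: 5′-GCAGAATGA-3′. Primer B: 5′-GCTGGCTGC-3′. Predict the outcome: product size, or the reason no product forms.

No product — primer A has no binding site in the template.

Primer A (GCAGAATGA) does not match the top strand, and its reverse complement TCATTCTGC does not match either.
With no annealing site for primer A, no amplification occurs.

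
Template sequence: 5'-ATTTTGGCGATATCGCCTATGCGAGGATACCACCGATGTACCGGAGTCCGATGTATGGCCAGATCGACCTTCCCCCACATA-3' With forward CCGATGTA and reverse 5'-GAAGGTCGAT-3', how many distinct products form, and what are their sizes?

The forward primer CCGATGTA matches the top strand at positions 33–40, 48–55.
The reverse primer's reverse complement is ATCGACCTTC, matching at positions 63–72.
Each forward site pairs with the reverse site to give a product ending at position 72: sizes 40, 25 bp.

Two products: 40 bp, 25 bp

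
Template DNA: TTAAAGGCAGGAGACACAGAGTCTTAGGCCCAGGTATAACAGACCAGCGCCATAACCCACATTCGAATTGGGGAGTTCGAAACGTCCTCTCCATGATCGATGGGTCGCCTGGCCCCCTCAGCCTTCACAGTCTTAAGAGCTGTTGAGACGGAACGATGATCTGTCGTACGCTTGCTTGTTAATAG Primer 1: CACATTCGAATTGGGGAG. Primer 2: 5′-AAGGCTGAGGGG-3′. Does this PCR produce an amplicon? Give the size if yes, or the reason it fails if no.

Yes — a 68 bp product.

Primer 1 (CACATTCGAATTGGGGAG) matches the top strand at positions 58–75; it acts as a forward primer.
Primer 2's reverse complement is CCCCTCAGCCTT, matching the top strand at positions 114–125; it acts as a reverse primer.
The 3' ends face each other across positions 58–125, giving a 68 bp product.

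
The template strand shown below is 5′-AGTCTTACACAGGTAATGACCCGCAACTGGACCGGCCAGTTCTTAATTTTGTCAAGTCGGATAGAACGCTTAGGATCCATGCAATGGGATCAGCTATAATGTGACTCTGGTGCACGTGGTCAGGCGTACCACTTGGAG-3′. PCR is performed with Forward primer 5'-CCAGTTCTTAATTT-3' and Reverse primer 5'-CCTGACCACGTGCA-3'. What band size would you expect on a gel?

89 bp

Forward primer CCAGTTCTTAATTT is found on the top strand at positions 36–49.
Reverse complement of the reverse primer: TGCACGTGGTCAGG. This occurs on the top strand at positions 111–124.
The product runs from position 36 to position 124, so its length is 124 − 36 + 1 = 89 bp.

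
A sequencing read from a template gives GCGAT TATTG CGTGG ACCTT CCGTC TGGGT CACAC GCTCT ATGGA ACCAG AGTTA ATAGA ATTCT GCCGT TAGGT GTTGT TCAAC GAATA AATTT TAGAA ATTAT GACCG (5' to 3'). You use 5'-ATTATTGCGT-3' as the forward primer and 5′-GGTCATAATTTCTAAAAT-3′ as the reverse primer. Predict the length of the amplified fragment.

106 bp

The forward primer matches the template at positions 4–13.
Reverse complement of the reverse primer: ATTTTAGAAATTATGACC. This occurs on the top strand at positions 92–109.
The product runs from position 4 to position 109, so its length is 109 − 4 + 1 = 106 bp.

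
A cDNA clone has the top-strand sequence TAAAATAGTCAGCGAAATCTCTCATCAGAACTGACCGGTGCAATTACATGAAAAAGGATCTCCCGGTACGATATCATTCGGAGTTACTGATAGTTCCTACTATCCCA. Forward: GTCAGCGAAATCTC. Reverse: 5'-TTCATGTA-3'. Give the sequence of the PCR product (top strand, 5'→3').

Forward primer GTCAGCGAAATCTC is found on the top strand at positions 8–21.
Reverse complement of the reverse primer: TACATGAA. This occurs on the top strand at positions 45–52.
The product is the template from position 8 through 52 (45 bp).

5'-GTCAGCGAAATCTCTCATCAGAACTGACCGGTGCAATTACATGAA-3'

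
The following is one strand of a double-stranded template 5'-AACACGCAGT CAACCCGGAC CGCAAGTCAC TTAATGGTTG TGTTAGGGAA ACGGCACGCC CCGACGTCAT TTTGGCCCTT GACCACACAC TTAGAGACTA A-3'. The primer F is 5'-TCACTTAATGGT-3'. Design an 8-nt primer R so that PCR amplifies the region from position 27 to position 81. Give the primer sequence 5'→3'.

5'-CAAGGGCC-3'

The product's 3' end on the top strand is position 81.
The reverse primer anneals to the top strand over positions 74–81, i.e. to GGCCCTTG.
Its sequence written 5'→3' is the reverse complement: CAAGGGCC.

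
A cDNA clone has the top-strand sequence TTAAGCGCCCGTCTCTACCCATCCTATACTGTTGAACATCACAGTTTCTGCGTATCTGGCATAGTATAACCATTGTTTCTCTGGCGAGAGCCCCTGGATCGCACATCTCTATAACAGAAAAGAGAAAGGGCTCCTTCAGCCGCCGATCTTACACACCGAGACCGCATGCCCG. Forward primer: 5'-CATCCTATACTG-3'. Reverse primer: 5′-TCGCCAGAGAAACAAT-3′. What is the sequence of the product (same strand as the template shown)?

The forward primer matches the template at positions 20–31.
Reverse complement of the reverse primer: ATTGTTTCTCTGGCGA. This occurs on the top strand at positions 72–87.
The product is the template from position 20 through 87 (68 bp).

5'-CATCCTATACTGTTGAACATCACAGTTTCTGCGTATCTGGCATAGTATAACCATTGTTTCTCTGGCGA-3'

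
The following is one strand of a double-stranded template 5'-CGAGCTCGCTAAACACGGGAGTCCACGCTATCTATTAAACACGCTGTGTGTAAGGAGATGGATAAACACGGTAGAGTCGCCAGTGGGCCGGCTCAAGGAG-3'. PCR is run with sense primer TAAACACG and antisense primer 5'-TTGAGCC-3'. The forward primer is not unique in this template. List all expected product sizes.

The forward primer TAAACACG matches the top strand at positions 10–17, 36–43, 63–70.
The reverse primer's reverse complement is GGCTCAA, matching at positions 90–96.
Each forward site pairs with the reverse site to give a product ending at position 96: sizes 87, 61, 34 bp.

87 bp, 61 bp, 34 bp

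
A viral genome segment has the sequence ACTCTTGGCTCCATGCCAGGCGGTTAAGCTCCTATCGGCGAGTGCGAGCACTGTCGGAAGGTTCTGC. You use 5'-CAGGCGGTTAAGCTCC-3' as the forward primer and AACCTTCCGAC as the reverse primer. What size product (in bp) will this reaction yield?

Scanning the template, CAGGCGGTTAAGCTCC occurs at positions 17–32; this primer anneals to the bottom strand there with its 3' end pointing downstream.
The reverse primer's reverse complement is GTCGGAAGGTT, which matches the template at positions 53–63.
Product length = (reverse-primer end) − (forward-primer start) + 1 = 63 − 17 + 1 = 47 bp.

47 bp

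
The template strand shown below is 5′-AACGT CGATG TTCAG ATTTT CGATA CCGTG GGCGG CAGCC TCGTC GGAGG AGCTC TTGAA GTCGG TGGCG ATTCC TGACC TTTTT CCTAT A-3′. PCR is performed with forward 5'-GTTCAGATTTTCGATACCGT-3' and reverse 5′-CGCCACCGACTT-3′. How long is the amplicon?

61 bp

Scanning the template, GTTCAGATTTTCGATACCGT occurs at positions 10–29; this primer anneals to the bottom strand there with its 3' end pointing downstream.
The reverse primer's reverse complement is AAGTCGGTGGCG, which matches the template at positions 59–70.
Amplicon spans positions 10–70: 61 bp.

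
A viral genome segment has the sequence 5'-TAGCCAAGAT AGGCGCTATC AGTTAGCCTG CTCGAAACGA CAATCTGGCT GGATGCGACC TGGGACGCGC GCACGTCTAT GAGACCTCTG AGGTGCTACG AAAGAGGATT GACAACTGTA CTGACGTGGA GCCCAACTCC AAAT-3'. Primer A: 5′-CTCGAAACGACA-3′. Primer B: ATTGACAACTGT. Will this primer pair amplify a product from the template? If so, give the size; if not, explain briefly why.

No product — both primers anneal to the same strand and extend in the same direction.

Primer A (CTCGAAACGACA) matches the top strand at positions 31–42 (3' end points downstream).
Primer B (ATTGACAACTGT) also matches the top strand directly, at positions 108–119 — its reverse complement ACAGTTGTCAAT is not present.
Both primers anneal to the bottom strand with 3' ends pointing the same way, so neither can prime synthesis back toward the other.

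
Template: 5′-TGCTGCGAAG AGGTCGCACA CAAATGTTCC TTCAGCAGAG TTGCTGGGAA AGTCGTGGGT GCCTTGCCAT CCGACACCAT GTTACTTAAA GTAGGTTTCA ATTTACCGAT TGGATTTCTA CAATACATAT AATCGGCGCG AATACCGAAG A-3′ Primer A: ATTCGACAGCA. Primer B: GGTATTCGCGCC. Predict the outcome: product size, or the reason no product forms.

Primer A (ATTCGACAGCA) does not match the top strand, and its reverse complement TGCTGTCGAAT does not match either.
With no annealing site for primer A, no amplification occurs.

No product — primer A has no binding site in the template.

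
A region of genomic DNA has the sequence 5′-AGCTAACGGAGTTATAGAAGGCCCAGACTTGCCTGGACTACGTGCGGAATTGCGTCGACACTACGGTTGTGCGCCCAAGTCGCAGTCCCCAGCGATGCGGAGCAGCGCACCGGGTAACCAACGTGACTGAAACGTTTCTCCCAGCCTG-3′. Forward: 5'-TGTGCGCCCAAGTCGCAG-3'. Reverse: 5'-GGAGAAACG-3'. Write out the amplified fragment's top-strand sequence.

5'-TGTGCGCCCAAGTCGCAGTCCCCAGCGATGCGGAGCAGCGCACCGGGTAACCAACGTGACTGAAACGTTTCTCC-3'

Forward primer TGTGCGCCCAAGTCGCAG is found on the top strand at positions 68–85.
Reverse complement of the reverse primer: CGTTTCTCC. This occurs on the top strand at positions 133–141.
The product is the template from position 68 through 141 (74 bp).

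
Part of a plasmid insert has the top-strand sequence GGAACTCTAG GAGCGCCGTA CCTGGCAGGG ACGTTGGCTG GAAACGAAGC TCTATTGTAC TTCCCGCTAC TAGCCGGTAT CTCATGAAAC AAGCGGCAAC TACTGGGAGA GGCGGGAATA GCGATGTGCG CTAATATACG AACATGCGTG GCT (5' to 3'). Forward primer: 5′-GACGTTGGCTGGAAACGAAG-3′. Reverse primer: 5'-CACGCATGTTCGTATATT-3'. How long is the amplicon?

121 bp

Scanning the template, GACGTTGGCTGGAAACGAAG occurs at positions 30–49; this primer anneals to the bottom strand there with its 3' end pointing downstream.
The reverse primer's reverse complement is AATATACGAACATGCGTG, which matches the template at positions 133–150.
The product runs from position 30 to position 150, so its length is 150 − 30 + 1 = 121 bp.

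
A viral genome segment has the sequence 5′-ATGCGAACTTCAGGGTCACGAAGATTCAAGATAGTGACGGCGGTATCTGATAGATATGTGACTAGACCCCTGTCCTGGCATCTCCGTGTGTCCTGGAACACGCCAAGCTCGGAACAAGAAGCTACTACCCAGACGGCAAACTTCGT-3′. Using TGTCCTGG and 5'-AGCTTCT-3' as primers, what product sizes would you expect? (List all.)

The forward primer TGTCCTGG matches the top strand at positions 71–78, 89–96.
The reverse primer's reverse complement is AGAAGCT, matching at positions 117–123.
Each forward site pairs with the reverse site to give a product ending at position 123: sizes 53, 35 bp.

53 bp, 35 bp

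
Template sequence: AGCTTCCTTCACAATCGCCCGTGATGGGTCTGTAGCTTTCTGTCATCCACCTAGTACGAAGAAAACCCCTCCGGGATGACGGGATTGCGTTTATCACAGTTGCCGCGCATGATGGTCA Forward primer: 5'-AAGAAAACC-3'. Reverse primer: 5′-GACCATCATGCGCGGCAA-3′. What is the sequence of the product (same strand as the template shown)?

5'-AAGAAAACCCCTCCGGGATGACGGGATTGCGTTTATCACAGTTGCCGCGCATGATGGTC-3'

Forward primer AAGAAAACC is found on the top strand at positions 59–67.
Taking the reverse complement of GACCATCATGCGCGGCAA gives TTGCCGCGCATGATGGTC, found at positions 100–117 on the template; the primer anneals here to the top strand with its 3' end pointing upstream.
The product is the template from position 59 through 117 (59 bp).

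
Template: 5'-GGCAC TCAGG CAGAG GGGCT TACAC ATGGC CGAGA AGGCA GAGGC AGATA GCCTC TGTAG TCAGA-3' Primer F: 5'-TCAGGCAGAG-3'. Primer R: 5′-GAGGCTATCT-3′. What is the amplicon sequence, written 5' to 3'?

Scanning the template, TCAGGCAGAG occurs at positions 6–15; this primer anneals to the bottom strand there with its 3' end pointing downstream.
Taking the reverse complement of GAGGCTATCT gives AGATAGCCTC, found at positions 46–55 on the template; the primer anneals here to the top strand with its 3' end pointing upstream.
The product is the template from position 6 through 55 (50 bp).

5'-TCAGGCAGAGGGGCTTACACATGGCCGAGAAGGCAGAGGCAGATAGCCTC-3'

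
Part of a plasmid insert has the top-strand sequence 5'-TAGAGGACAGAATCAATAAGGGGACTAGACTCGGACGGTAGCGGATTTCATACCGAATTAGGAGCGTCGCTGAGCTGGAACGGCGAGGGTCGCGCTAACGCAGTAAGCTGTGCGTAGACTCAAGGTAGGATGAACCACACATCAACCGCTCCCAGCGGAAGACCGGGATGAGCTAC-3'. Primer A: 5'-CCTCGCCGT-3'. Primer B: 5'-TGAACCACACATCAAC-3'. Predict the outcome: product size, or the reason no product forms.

No product — the primers' 3' ends point away from each other.

Primer A (CCTCGCCGT) has reverse complement ACGGCGAGG, which matches the top strand at positions 80–88; primer A anneals to the top strand there with its 3' end pointing upstream toward position 80.
Primer B (TGAACCACACATCAAC) matches the top strand directly at positions 131–146; it anneals to the bottom strand with its 3' end pointing downstream toward position 146.
The 3' ends diverge (primer A extends toward position 1, primer B toward position 176), so the primers never converge on a shared product.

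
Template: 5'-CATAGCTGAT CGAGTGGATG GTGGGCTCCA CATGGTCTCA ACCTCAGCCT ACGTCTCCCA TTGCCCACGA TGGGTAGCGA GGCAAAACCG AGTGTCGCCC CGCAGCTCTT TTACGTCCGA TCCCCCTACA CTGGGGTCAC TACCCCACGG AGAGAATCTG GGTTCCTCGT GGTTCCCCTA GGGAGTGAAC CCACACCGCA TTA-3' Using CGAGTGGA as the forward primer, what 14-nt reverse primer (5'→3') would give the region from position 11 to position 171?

5'-CACGAGGAACCCAG-3'

The product's 3' end on the top strand is position 171.
The reverse primer anneals to the top strand over positions 158–171, i.e. to CTGGGTTCCTCGTG.
Its sequence written 5'→3' is the reverse complement: CACGAGGAACCCAG.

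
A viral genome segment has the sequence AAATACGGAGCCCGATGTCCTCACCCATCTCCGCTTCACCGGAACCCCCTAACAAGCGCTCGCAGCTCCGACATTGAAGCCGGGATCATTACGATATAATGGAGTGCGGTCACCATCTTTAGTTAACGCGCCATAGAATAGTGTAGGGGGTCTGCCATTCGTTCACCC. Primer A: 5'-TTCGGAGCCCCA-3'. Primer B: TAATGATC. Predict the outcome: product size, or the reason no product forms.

Primer A (TTCGGAGCCCCA) does not match the top strand, and its reverse complement TGGGGCTCCGAA does not match either.
With no annealing site for primer A, no amplification occurs.

No product — primer A has no binding site in the template.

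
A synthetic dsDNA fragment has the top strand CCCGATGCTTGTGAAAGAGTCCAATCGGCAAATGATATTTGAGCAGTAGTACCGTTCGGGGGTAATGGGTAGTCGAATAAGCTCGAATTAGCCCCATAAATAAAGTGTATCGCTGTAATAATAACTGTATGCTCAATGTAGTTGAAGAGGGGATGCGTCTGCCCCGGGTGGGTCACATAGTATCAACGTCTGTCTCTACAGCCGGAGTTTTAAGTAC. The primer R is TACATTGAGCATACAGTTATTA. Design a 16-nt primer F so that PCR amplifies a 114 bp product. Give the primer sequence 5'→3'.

The reverse primer's reverse complement TAATAACTGTATGCTCAATGTA matches the template at positions 119–140, so the product ends at position 140.
A 114 bp product then starts at position 140 − 114 + 1 = 27.
The forward primer is identical to the top strand there: GGCAAATGATATTTGA.

5'-GGCAAATGATATTTGA-3'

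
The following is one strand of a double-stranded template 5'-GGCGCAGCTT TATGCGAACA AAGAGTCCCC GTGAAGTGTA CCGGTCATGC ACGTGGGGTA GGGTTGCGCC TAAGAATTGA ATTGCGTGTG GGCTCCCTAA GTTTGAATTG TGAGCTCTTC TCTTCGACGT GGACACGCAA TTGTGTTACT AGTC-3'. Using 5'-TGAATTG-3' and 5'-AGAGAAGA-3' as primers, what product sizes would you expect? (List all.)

The forward primer TGAATTG matches the top strand at positions 78–84, 104–110.
The reverse primer's reverse complement is TCTTCTCT, matching at positions 116–123.
Each forward site pairs with the reverse site to give a product ending at position 123: sizes 46, 20 bp.

46 bp, 20 bp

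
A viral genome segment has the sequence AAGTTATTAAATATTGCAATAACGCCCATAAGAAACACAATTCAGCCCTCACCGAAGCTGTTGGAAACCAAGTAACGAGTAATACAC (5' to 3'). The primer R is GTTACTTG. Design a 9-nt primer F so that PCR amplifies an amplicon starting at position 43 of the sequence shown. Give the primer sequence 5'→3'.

5'-CAGCCCTCA-3'

The reverse primer's reverse complement CAAGTAAC matches the template at positions 69–76; the product starts at position 43.
The forward primer is identical to the top strand over positions 43–51: CAGCCCTCA.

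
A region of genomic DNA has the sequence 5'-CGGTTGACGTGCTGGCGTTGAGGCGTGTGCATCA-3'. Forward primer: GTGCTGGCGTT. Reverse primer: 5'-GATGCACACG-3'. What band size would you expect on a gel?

The forward primer matches the template at positions 9–19.
The reverse primer's reverse complement is CGTGTGCATC, which matches the template at positions 24–33.
Amplicon spans positions 9–33: 25 bp.

25 bp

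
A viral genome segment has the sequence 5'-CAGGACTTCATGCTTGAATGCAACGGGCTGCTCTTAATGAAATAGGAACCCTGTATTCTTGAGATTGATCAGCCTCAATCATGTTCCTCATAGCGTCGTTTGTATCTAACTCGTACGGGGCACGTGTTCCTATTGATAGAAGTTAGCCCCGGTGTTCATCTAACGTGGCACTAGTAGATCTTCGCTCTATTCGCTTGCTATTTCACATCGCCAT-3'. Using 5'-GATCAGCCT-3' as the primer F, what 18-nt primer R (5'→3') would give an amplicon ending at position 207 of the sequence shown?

The forward primer binds at positions 67–75; the product's 3' end on the top strand is position 207.
The reverse primer anneals to the top strand over positions 190–207, i.e. to TTCGCTTGCTATTTCACA.
Its sequence written 5'→3' is the reverse complement: TGTGAAATAGCAAGCGAA.

5'-TGTGAAATAGCAAGCGAA-3'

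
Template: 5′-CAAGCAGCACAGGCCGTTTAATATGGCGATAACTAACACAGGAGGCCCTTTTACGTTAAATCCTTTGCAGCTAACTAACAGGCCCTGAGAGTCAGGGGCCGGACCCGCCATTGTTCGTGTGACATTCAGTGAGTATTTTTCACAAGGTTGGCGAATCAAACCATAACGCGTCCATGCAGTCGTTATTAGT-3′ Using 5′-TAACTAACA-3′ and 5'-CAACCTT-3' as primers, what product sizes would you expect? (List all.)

121 bp, 79 bp

The forward primer TAACTAACA matches the top strand at positions 30–38, 72–80.
The reverse primer's reverse complement is AAGGTTG, matching at positions 144–150.
Each forward site pairs with the reverse site to give a product ending at position 150: sizes 121, 79 bp.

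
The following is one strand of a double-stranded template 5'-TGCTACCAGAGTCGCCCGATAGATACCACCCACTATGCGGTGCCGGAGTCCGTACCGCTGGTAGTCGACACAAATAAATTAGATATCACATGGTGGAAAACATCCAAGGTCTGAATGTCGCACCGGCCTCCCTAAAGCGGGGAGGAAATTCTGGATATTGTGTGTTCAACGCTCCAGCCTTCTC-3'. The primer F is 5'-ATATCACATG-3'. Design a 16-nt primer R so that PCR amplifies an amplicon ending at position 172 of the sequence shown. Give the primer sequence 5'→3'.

The forward primer binds at positions 83–92; the product's 3' end on the top strand is position 172.
The reverse primer anneals to the top strand over positions 157–172, i.e. to ATTGTGTGTTCAACGC.
Its sequence written 5'→3' is the reverse complement: GCGTTGAACACACAAT.

5'-GCGTTGAACACACAAT-3'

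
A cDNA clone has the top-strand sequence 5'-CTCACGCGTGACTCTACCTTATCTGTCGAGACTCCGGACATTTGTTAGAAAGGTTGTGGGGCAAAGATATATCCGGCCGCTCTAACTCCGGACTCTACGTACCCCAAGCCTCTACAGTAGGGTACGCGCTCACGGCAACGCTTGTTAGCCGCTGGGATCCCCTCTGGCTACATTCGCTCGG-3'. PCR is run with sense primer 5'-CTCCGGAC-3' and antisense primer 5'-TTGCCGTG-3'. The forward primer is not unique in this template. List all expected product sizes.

107 bp, 53 bp

The forward primer CTCCGGAC matches the top strand at positions 32–39, 86–93.
The reverse primer's reverse complement is CACGGCAA, matching at positions 131–138.
Each forward site pairs with the reverse site to give a product ending at position 138: sizes 107, 53 bp.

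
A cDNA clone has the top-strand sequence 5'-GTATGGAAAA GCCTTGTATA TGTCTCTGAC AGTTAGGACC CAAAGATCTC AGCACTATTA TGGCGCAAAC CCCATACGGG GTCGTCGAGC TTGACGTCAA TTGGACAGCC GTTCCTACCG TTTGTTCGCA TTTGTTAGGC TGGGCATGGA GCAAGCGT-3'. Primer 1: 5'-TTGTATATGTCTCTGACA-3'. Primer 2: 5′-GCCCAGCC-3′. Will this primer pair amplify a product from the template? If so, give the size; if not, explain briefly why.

Yes — a 132 bp product.

Primer 1 (TTGTATATGTCTCTGACA) matches the top strand at positions 14–31; it acts as a forward primer.
Primer 2's reverse complement is GGCTGGGC, matching the top strand at positions 138–145; it acts as a reverse primer.
The 3' ends face each other across positions 14–145, giving a 132 bp product.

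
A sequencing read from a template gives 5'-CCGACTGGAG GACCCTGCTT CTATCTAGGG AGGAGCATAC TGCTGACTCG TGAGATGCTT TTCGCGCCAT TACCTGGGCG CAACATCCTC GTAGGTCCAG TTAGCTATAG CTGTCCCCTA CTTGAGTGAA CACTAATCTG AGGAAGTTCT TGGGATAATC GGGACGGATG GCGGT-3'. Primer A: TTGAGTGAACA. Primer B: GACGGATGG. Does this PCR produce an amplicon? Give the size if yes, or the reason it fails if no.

No product — both primers anneal to the same strand and extend in the same direction.

Primer A (TTGAGTGAACA) matches the top strand at positions 122–132 (3' end points downstream).
Primer B (GACGGATGG) also matches the top strand directly, at positions 163–171 — its reverse complement CCATCCGTC is not present.
Both primers anneal to the bottom strand with 3' ends pointing the same way, so neither can prime synthesis back toward the other.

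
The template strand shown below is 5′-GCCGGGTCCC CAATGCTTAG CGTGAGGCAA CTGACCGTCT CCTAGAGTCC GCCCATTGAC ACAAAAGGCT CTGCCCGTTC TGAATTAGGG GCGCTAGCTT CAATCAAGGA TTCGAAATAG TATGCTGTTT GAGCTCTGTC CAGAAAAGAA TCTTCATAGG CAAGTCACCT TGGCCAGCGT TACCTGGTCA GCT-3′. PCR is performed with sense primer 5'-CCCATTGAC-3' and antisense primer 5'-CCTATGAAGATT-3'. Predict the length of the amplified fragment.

The forward primer matches the template at positions 52–60.
Reverse complement of the reverse primer: AATCTTCATAGG. This occurs on the top strand at positions 149–160.
The product runs from position 52 to position 160, so its length is 160 − 52 + 1 = 109 bp.

109 bp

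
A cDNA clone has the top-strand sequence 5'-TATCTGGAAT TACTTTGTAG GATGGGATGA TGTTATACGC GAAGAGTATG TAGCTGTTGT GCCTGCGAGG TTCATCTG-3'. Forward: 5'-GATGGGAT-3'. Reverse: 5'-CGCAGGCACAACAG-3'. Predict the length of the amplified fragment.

47 bp

Scanning the template, GATGGGAT occurs at positions 21–28; this primer anneals to the bottom strand there with its 3' end pointing downstream.
Taking the reverse complement of CGCAGGCACAACAG gives CTGTTGTGCCTGCG, found at positions 54–67 on the template; the primer anneals here to the top strand with its 3' end pointing upstream.
The product runs from position 21 to position 67, so its length is 67 − 21 + 1 = 47 bp.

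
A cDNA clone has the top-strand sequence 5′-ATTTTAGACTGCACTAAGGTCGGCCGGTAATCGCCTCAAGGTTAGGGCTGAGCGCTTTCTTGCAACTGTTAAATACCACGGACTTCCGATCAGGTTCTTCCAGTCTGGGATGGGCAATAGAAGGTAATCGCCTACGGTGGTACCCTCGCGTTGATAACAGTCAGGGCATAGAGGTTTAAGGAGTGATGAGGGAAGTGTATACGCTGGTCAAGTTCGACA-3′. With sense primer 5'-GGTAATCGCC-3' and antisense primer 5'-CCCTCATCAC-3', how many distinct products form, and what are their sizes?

The forward primer GGTAATCGCC matches the top strand at positions 26–35, 123–132.
The reverse primer's reverse complement is GTGATGAGGG, matching at positions 183–192.
Each forward site pairs with the reverse site to give a product ending at position 192: sizes 167, 70 bp.

Two products: 167 bp, 70 bp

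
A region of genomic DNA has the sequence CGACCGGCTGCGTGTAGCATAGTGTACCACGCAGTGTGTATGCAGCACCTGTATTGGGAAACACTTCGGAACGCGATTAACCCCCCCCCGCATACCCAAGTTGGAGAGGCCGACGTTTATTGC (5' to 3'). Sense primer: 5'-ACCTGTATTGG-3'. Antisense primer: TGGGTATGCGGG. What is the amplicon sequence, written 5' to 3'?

5'-ACCTGTATTGGGAAACACTTCGGAACGCGATTAACCCCCCCCCGCATACCCA-3'

Forward primer ACCTGTATTGG is found on the top strand at positions 47–57.
The reverse primer's reverse complement is CCCGCATACCCA, which matches the template at positions 87–98.
The product is the template from position 47 through 98 (52 bp).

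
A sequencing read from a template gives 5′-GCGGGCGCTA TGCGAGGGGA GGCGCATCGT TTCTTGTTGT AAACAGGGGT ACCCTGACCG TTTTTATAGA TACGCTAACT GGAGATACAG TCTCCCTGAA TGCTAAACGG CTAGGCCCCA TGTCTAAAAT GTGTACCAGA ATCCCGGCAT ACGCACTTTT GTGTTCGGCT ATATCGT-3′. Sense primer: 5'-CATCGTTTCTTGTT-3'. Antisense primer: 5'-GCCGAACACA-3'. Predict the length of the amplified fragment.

The forward primer matches the template at positions 25–38.
Taking the reverse complement of GCCGAACACA gives TGTGTTCGGC, found at positions 160–169 on the template; the primer anneals here to the top strand with its 3' end pointing upstream.
The product runs from position 25 to position 169, so its length is 169 − 25 + 1 = 145 bp.

145 bp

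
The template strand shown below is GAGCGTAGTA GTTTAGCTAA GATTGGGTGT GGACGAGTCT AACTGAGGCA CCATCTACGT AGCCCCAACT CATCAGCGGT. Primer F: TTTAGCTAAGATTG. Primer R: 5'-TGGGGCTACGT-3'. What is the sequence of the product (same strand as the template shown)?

The forward primer matches the template at positions 12–25.
Taking the reverse complement of TGGGGCTACGT gives ACGTAGCCCCA, found at positions 57–67 on the template; the primer anneals here to the top strand with its 3' end pointing upstream.
The product is the template from position 12 through 67 (56 bp).

5'-TTTAGCTAAGATTGGGTGTGGACGAGTCTAACTGAGGCACCATCTACGTAGCCCCA-3'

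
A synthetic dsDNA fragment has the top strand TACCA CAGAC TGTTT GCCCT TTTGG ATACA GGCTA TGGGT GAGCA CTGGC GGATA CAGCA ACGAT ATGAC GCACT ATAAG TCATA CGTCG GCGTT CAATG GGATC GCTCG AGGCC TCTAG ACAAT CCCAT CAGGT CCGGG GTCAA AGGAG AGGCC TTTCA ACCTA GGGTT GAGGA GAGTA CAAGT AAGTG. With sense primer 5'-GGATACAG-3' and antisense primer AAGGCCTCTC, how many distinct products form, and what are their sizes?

The forward primer GGATACAG matches the top strand at positions 24–31, 51–58.
The reverse primer's reverse complement is GAGAGGCCTT, matching at positions 148–157.
Each forward site pairs with the reverse site to give a product ending at position 157: sizes 134, 107 bp.

Two products: 134 bp, 107 bp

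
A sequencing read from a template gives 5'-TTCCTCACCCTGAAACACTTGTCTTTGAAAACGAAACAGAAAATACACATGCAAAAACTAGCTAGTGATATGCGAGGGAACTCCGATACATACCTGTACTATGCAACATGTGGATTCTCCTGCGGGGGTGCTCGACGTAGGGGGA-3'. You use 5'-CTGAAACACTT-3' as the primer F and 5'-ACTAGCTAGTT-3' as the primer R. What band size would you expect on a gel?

57 bp

The forward primer matches the template at positions 10–20.
The reverse primer's reverse complement is AACTAGCTAGT, which matches the template at positions 56–66.
Product length = (reverse-primer end) − (forward-primer start) + 1 = 66 − 10 + 1 = 57 bp.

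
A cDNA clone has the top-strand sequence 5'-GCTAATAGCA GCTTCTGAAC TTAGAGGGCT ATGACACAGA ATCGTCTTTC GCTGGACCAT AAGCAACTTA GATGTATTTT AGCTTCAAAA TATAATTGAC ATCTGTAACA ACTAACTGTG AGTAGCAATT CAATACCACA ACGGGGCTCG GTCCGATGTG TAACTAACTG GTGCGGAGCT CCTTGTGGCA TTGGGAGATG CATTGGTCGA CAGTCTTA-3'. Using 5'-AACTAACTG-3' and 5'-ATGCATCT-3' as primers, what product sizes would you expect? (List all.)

94 bp, 42 bp

The forward primer AACTAACTG matches the top strand at positions 110–118, 162–170.
The reverse primer's reverse complement is AGATGCAT, matching at positions 196–203.
Each forward site pairs with the reverse site to give a product ending at position 203: sizes 94, 42 bp.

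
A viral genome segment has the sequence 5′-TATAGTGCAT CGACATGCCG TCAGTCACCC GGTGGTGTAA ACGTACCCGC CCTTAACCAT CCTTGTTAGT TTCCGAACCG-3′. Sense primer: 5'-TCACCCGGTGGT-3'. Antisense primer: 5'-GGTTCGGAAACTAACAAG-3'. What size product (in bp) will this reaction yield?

Forward primer TCACCCGGTGGT is found on the top strand at positions 25–36.
Reverse complement of the reverse primer: CTTGTTAGTTTCCGAACC. This occurs on the top strand at positions 62–79.
Amplicon spans positions 25–79: 55 bp.

55 bp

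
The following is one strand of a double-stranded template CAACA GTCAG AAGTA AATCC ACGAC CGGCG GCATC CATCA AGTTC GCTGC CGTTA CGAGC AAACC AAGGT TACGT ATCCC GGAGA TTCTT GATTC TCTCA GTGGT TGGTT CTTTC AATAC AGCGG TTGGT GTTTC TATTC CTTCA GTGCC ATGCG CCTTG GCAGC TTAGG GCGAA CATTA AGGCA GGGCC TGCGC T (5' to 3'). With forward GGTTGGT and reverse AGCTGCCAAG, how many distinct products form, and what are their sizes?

The forward primer GGTTGGT matches the top strand at positions 103–109, 124–130.
The reverse primer's reverse complement is CTTGGCAGCT, matching at positions 157–166.
Each forward site pairs with the reverse site to give a product ending at position 166: sizes 64, 43 bp.

Two products: 64 bp, 43 bp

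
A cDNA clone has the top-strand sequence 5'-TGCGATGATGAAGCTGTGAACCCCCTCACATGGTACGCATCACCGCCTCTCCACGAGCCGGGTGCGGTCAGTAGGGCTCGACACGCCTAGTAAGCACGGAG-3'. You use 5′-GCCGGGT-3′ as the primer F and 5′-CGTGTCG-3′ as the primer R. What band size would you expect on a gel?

Forward primer GCCGGGT is found on the top strand at positions 57–63.
The reverse primer's reverse complement is CGACACG, which matches the template at positions 79–85.
Amplicon spans positions 57–85: 29 bp.

29 bp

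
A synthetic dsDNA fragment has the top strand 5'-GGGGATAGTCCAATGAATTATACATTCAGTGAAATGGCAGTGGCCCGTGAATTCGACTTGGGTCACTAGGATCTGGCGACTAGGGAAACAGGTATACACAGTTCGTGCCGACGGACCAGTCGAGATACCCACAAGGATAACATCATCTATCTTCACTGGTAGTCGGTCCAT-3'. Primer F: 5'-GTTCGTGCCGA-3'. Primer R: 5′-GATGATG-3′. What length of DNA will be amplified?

47 bp

Scanning the template, GTTCGTGCCGA occurs at positions 101–111; this primer anneals to the bottom strand there with its 3' end pointing downstream.
The reverse primer's reverse complement is CATCATC, which matches the template at positions 141–147.
Amplicon spans positions 101–147: 47 bp.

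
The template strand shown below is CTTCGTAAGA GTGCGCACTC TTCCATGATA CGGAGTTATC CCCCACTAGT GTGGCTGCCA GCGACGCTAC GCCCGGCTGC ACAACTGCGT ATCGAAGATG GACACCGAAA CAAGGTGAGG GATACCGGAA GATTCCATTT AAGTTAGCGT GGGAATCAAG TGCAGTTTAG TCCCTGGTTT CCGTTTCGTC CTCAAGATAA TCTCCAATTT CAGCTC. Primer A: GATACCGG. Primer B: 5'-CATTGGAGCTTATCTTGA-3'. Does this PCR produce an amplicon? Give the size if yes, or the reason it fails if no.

Primer B (CATTGGAGCTTATCTTGA) does not match the top strand, and its reverse complement TCAAGATAAGCTCCAATG does not match either.
With no annealing site for primer B, no amplification occurs.

No product — primer B has no binding site in the template.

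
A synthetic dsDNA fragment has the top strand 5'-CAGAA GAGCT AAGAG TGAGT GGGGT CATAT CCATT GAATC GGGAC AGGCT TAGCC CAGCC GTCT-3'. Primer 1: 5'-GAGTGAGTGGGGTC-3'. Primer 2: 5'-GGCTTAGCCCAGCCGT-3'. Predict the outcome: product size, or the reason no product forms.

No product — both primers anneal to the same strand and extend in the same direction.

Primer 1 (GAGTGAGTGGGGTC) matches the top strand at positions 13–26 (3' end points downstream).
Primer 2 (GGCTTAGCCCAGCCGT) also matches the top strand directly, at positions 47–62 — its reverse complement ACGGCTGGGCTAAGCC is not present.
Both primers anneal to the bottom strand with 3' ends pointing the same way, so neither can prime synthesis back toward the other.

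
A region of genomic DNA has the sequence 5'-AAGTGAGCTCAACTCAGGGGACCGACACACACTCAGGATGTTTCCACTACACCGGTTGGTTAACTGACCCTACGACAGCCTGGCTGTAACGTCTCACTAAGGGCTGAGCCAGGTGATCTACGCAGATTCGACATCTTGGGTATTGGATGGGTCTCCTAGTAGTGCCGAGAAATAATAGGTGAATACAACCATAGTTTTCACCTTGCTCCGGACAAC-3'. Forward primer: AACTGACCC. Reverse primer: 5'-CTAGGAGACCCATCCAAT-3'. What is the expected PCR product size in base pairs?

Scanning the template, AACTGACCC occurs at positions 62–70; this primer anneals to the bottom strand there with its 3' end pointing downstream.
The reverse primer's reverse complement is ATTGGATGGGTCTCCTAG, which matches the template at positions 142–159.
Amplicon spans positions 62–159: 98 bp.

98 bp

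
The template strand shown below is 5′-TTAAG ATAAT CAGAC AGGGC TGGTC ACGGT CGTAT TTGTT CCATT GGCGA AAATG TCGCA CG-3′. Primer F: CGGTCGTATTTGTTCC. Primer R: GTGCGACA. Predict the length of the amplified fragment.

35 bp

Forward primer CGGTCGTATTTGTTCC is found on the top strand at positions 27–42.
The reverse primer's reverse complement is TGTCGCAC, which matches the template at positions 54–61.
Amplicon spans positions 27–61: 35 bp.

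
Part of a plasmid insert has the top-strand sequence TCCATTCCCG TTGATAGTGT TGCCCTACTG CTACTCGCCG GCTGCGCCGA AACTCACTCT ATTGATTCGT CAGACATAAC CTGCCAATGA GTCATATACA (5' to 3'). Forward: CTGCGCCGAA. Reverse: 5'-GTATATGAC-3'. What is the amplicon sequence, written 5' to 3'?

5'-CTGCGCCGAAACTCACTCTATTGATTCGTCAGACATAACCTGCCAATGAGTCATATAC-3'

Scanning the template, CTGCGCCGAA occurs at positions 42–51; this primer anneals to the bottom strand there with its 3' end pointing downstream.
Reverse complement of the reverse primer: GTCATATAC. This occurs on the top strand at positions 91–99.
The product is the template from position 42 through 99 (58 bp).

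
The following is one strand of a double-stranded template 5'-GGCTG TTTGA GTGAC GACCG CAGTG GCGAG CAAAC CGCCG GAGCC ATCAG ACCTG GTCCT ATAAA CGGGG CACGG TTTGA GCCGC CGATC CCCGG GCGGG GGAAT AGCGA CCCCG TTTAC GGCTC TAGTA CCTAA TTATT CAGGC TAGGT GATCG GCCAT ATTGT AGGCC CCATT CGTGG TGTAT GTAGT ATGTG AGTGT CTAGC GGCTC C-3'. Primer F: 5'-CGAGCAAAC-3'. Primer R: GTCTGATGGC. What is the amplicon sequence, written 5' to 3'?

Scanning the template, CGAGCAAAC occurs at positions 27–35; this primer anneals to the bottom strand there with its 3' end pointing downstream.
The reverse primer's reverse complement is GCCATCAGAC, which matches the template at positions 43–52.
The product is the template from position 27 through 52 (26 bp).

5'-CGAGCAAACCGCCGGAGCCATCAGAC-3'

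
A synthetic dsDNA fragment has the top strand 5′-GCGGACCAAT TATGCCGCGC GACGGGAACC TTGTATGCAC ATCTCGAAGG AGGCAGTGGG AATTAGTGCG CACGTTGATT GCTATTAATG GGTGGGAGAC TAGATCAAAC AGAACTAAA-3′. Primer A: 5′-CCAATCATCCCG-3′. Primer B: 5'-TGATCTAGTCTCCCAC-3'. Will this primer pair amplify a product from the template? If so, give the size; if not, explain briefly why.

No product — primer A has no binding site in the template.

Primer A (CCAATCATCCCG) does not match the top strand, and its reverse complement CGGGATGATTGG does not match either.
With no annealing site for primer A, no amplification occurs.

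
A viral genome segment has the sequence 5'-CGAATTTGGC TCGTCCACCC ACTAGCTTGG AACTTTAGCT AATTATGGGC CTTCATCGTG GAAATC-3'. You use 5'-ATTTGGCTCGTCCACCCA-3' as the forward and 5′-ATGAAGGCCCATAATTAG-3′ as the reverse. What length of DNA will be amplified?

Forward primer ATTTGGCTCGTCCACCCA is found on the top strand at positions 4–21.
Taking the reverse complement of ATGAAGGCCCATAATTAG gives CTAATTATGGGCCTTCAT, found at positions 39–56 on the template; the primer anneals here to the top strand with its 3' end pointing upstream.
The product runs from position 4 to position 56, so its length is 56 − 4 + 1 = 53 bp.

53 bp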